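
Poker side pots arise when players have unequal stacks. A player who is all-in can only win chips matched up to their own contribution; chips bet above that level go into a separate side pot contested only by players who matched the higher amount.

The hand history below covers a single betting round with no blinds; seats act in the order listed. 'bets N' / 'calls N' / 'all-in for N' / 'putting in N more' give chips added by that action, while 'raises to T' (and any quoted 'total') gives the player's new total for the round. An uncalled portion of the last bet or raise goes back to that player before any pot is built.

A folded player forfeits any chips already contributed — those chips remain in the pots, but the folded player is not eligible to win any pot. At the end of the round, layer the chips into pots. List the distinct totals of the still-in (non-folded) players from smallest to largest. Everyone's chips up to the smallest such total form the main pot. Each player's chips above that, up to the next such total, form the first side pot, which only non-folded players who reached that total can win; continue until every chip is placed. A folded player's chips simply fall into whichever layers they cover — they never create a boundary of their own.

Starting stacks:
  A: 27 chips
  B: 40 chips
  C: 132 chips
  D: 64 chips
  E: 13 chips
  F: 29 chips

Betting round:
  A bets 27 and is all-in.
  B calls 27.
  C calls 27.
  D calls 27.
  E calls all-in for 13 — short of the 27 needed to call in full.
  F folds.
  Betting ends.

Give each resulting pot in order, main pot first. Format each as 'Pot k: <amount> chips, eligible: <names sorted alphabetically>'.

Pot 1: 65 chips, eligible: A, B, C, D, E
Pot 2: 56 chips, eligible: A, B, C, D

Derivation:
Contributions: A=27, B=27, C=27, D=27, E=13
Folded: F
Pot levels (distinct totals of non-folded players): 13, 27
Layer 1-13: 13 each from A, B, C, D, E = 13*5 = 65 chips; eligible A, B, C, D, E
Layer 14-27: 14 each from A, B, C, D = 14*4 = 56 chips; eligible A, B, C, D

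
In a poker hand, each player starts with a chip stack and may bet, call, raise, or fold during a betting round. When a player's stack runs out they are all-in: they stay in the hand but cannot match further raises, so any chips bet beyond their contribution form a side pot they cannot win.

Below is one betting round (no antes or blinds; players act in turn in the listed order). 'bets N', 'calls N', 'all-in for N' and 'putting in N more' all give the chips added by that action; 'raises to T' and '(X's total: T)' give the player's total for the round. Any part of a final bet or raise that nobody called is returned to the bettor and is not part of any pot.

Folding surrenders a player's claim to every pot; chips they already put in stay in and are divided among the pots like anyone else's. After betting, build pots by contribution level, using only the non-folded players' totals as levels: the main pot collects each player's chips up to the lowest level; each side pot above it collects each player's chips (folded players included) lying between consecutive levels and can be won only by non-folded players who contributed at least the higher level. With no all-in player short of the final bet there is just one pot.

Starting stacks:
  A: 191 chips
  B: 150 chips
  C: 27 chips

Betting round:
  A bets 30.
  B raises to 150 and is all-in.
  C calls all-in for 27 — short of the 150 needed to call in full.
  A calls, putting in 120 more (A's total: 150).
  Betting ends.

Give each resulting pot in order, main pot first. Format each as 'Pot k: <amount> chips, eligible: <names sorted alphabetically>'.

Contributions: A=150, B=150, C=27
Pot levels (distinct totals of non-folded players): 27, 150
Layer 1-27: 27 each from A, B, C = 27*3 = 81 chips; eligible A, B, C
Layer 28-150: 123 each from A, B = 123*2 = 246 chips; eligible A, B

Pot 1: 81 chips, eligible: A, B, C
Pot 2: 246 chips, eligible: A, B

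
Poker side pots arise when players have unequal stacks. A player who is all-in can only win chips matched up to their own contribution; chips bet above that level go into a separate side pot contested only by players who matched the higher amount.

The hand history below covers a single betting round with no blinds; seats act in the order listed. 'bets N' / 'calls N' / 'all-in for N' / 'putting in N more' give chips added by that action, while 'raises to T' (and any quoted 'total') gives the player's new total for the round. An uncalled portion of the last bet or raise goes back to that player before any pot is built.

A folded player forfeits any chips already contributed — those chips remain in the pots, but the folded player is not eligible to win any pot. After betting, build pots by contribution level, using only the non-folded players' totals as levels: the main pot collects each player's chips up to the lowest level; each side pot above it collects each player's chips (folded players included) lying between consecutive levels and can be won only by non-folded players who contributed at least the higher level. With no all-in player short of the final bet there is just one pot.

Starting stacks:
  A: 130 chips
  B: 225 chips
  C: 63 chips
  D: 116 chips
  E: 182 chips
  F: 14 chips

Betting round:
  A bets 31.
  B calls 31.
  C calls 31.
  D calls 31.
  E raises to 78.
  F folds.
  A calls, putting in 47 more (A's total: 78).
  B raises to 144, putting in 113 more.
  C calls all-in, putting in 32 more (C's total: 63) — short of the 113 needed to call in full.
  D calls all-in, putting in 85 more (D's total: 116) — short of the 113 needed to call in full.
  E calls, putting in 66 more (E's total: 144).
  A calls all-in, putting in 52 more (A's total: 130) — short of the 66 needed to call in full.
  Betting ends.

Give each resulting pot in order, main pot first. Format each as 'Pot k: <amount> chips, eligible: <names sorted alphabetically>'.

Contributions: A=130, B=144, C=63, D=116, E=144
Folded: F
Pot levels (distinct totals of non-folded players): 63, 116, 130, 144
Layer 1-63: 63 each from A, B, C, D, E = 63*5 = 315 chips; eligible A, B, C, D, E
Layer 64-116: 53 each from A, B, D, E = 53*4 = 212 chips; eligible A, B, D, E
Layer 117-130: 14 each from A, B, E = 14*3 = 42 chips; eligible A, B, E
Layer 131-144: 14 each from B, E = 14*2 = 28 chips; eligible B, E

Pot 1: 315 chips, eligible: A, B, C, D, E
Pot 2: 212 chips, eligible: A, B, D, E
Pot 3: 42 chips, eligible: A, B, E
Pot 4: 28 chips, eligible: B, E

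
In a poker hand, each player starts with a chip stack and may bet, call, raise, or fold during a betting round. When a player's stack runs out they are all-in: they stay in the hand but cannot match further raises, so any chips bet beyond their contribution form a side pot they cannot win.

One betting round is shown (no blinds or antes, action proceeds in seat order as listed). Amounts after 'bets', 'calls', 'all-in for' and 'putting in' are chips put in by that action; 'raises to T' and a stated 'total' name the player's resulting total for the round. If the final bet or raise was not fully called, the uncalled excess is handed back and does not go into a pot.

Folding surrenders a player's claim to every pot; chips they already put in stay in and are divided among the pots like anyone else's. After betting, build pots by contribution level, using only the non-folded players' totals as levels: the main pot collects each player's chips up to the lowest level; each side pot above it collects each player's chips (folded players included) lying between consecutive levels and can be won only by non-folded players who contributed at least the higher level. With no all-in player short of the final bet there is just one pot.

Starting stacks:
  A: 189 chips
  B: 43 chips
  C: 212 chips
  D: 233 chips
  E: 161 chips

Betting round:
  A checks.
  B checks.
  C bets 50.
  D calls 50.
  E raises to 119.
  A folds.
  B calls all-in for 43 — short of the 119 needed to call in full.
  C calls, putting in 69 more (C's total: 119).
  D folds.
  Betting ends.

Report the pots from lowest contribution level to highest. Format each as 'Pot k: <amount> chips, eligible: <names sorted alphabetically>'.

Contributions: B=43, C=119, D=50, E=119
Folded: A, D
Pot levels (distinct totals of non-folded players): 43, 119
Layer 1-43: 43 each from B, C, D, E = 43*4 = 172 chips; eligible B, C, E
Layer 44-119: C 76 + D 7 + E 76 = 159 chips; eligible C, E

Pot 1: 172 chips, eligible: B, C, E
Pot 2: 159 chips, eligible: C, E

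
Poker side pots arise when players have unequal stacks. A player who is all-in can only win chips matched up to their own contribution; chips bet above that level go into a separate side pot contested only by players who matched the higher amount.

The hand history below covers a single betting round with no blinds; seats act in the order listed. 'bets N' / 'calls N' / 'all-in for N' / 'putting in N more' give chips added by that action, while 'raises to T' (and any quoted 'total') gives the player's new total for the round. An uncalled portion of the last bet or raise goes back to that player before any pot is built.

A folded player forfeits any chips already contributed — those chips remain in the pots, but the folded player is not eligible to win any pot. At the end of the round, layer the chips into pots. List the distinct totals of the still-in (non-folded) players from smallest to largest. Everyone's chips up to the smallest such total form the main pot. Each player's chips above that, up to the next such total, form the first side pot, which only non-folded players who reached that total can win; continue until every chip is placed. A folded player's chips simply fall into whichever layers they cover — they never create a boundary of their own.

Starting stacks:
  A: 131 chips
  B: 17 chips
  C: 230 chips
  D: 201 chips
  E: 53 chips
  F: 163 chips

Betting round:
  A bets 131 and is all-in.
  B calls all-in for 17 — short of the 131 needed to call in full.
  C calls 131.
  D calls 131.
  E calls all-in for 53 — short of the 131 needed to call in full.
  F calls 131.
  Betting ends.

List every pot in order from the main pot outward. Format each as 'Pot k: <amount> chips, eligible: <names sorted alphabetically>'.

Contributions: A=131, B=17, C=131, D=131, E=53, F=131
Pot levels (distinct totals of non-folded players): 17, 53, 131
Layer 1-17: 17 each from A, B, C, D, E, F = 17*6 = 102 chips; eligible A, B, C, D, E, F
Layer 18-53: 36 each from A, C, D, E, F = 36*5 = 180 chips; eligible A, C, D, E, F
Layer 54-131: 78 each from A, C, D, F = 78*4 = 312 chips; eligible A, C, D, F

Pot 1: 102 chips, eligible: A, B, C, D, E, F
Pot 2: 180 chips, eligible: A, C, D, E, F
Pot 3: 312 chips, eligible: A, C, D, F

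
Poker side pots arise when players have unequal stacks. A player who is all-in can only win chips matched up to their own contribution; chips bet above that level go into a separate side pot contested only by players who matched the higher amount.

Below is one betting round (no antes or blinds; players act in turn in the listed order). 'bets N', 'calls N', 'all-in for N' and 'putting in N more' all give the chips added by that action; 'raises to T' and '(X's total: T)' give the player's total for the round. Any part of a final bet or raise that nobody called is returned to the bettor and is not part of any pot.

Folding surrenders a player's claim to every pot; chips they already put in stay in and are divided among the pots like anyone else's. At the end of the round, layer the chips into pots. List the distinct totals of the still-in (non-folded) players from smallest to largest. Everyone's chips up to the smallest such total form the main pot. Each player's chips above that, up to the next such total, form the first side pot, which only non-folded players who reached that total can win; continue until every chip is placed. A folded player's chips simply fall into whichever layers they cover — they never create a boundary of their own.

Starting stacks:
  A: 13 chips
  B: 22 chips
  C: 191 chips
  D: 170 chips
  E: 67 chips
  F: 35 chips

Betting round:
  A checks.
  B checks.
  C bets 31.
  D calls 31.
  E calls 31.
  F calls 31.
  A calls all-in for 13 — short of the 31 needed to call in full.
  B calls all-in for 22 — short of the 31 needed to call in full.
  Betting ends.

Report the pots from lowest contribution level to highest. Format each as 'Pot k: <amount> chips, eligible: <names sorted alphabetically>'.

Contributions: A=13, B=22, C=31, D=31, E=31, F=31
Pot levels (distinct totals of non-folded players): 13, 22, 31
Layer 1-13: 13 each from A, B, C, D, E, F = 13*6 = 78 chips; eligible A, B, C, D, E, F
Layer 14-22: 9 each from B, C, D, E, F = 9*5 = 45 chips; eligible B, C, D, E, F
Layer 23-31: 9 each from C, D, E, F = 9*4 = 36 chips; eligible C, D, E, F

Pot 1: 78 chips, eligible: A, B, C, D, E, F
Pot 2: 45 chips, eligible: B, C, D, E, F
Pot 3: 36 chips, eligible: C, D, E, F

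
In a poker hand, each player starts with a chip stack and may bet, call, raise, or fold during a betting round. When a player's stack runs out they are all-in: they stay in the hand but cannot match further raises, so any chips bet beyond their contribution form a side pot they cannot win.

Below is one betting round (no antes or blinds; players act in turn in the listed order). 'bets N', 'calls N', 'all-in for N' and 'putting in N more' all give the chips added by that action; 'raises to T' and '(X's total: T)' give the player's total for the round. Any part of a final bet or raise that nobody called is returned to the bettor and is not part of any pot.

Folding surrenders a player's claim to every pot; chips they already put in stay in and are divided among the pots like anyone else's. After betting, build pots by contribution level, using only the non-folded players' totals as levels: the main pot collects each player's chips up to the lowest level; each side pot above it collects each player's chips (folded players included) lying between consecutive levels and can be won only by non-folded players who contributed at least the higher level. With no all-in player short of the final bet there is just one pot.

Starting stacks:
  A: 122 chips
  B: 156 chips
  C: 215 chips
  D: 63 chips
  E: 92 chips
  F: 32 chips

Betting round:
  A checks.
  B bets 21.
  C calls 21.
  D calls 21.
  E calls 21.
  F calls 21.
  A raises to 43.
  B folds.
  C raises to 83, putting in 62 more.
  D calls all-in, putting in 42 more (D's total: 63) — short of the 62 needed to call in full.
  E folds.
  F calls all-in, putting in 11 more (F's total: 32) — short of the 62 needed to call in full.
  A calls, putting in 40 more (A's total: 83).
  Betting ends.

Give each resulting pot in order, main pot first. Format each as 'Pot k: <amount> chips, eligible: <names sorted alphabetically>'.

Contributions: A=83, B=21, C=83, D=63, E=21, F=32
Folded: B, E
Pot levels (distinct totals of non-folded players): 32, 63, 83
Layer 1-32: A 32 + B 21 + C 32 + D 32 + E 21 + F 32 = 170 chips; eligible A, C, D, F
Layer 33-63: 31 each from A, C, D = 31*3 = 93 chips; eligible A, C, D
Layer 64-83: 20 each from A, C = 20*2 = 40 chips; eligible A, C

Pot 1: 170 chips, eligible: A, C, D, F
Pot 2: 93 chips, eligible: A, C, D
Pot 3: 40 chips, eligible: A, C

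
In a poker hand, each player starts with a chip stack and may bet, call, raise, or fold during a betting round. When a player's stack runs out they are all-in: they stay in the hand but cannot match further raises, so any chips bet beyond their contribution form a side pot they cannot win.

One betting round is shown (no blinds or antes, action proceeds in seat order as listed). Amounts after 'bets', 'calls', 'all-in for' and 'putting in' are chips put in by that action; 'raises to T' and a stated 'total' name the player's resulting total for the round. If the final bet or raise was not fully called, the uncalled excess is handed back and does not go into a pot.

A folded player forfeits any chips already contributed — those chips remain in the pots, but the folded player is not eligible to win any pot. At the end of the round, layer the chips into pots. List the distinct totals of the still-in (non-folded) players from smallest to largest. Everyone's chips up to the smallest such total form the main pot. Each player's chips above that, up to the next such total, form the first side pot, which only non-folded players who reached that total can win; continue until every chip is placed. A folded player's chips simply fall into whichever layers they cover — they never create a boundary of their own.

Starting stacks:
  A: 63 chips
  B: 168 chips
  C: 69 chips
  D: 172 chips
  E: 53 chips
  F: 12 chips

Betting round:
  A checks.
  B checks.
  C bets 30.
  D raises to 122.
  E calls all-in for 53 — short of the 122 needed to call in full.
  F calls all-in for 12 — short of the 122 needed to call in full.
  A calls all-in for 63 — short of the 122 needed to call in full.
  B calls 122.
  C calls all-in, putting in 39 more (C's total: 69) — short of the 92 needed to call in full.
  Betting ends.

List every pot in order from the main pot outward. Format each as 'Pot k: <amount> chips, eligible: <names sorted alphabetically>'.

Contributions: A=63, B=122, C=69, D=122, E=53, F=12
Pot levels (distinct totals of non-folded players): 12, 53, 63, 69, 122
Layer 1-12: 12 each from A, B, C, D, E, F = 12*6 = 72 chips; eligible A, B, C, D, E, F
Layer 13-53: 41 each from A, B, C, D, E = 41*5 = 205 chips; eligible A, B, C, D, E
Layer 54-63: 10 each from A, B, C, D = 10*4 = 40 chips; eligible A, B, C, D
Layer 64-69: 6 each from B, C, D = 6*3 = 18 chips; eligible B, C, D
Layer 70-122: 53 each from B, D = 53*2 = 106 chips; eligible B, D

Pot 1: 72 chips, eligible: A, B, C, D, E, F
Pot 2: 205 chips, eligible: A, B, C, D, E
Pot 3: 40 chips, eligible: A, B, C, D
Pot 4: 18 chips, eligible: B, C, D
Pot 5: 106 chips, eligible: B, D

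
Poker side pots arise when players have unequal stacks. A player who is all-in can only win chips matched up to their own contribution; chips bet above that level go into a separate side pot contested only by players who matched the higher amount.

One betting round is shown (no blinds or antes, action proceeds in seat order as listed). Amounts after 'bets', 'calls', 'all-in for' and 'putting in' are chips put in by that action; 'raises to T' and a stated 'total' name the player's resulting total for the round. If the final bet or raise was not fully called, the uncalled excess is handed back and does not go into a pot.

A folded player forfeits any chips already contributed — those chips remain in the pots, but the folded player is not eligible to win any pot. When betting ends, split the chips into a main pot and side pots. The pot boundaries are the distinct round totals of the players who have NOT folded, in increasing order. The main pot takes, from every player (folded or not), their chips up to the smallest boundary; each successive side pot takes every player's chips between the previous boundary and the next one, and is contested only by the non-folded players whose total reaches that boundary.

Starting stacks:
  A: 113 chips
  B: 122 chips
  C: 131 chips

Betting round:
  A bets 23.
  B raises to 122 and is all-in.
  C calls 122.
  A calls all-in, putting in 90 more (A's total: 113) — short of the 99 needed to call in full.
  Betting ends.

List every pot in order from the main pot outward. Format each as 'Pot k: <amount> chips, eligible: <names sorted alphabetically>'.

Pot 1: 339 chips, eligible: A, B, C
Pot 2: 18 chips, eligible: B, C

Derivation:
Contributions: A=113, B=122, C=122
Pot levels (distinct totals of non-folded players): 113, 122
Layer 1-113: 113 each from A, B, C = 113*3 = 339 chips; eligible A, B, C
Layer 114-122: 9 each from B, C = 9*2 = 18 chips; eligible B, C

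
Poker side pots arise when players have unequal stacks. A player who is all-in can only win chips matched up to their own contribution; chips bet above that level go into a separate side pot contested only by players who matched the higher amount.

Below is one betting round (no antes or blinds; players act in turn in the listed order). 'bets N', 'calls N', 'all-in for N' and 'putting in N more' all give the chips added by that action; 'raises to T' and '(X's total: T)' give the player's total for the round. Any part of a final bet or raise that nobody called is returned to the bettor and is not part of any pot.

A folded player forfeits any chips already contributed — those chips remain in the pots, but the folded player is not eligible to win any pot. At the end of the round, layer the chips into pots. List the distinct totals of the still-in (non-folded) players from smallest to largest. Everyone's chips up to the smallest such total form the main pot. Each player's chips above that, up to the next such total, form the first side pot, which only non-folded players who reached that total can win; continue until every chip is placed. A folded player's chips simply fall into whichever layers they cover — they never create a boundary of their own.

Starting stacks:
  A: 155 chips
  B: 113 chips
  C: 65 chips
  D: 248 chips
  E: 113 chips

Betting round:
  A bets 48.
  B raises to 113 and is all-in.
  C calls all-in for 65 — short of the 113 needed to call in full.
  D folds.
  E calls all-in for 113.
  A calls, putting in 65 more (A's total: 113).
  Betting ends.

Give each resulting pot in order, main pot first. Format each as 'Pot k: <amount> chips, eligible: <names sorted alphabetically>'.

Contributions: A=113, B=113, C=65, E=113
Folded: D
Pot levels (distinct totals of non-folded players): 65, 113
Layer 1-65: 65 each from A, B, C, E = 65*4 = 260 chips; eligible A, B, C, E
Layer 66-113: 48 each from A, B, E = 48*3 = 144 chips; eligible A, B, E

Pot 1: 260 chips, eligible: A, B, C, E
Pot 2: 144 chips, eligible: A, B, E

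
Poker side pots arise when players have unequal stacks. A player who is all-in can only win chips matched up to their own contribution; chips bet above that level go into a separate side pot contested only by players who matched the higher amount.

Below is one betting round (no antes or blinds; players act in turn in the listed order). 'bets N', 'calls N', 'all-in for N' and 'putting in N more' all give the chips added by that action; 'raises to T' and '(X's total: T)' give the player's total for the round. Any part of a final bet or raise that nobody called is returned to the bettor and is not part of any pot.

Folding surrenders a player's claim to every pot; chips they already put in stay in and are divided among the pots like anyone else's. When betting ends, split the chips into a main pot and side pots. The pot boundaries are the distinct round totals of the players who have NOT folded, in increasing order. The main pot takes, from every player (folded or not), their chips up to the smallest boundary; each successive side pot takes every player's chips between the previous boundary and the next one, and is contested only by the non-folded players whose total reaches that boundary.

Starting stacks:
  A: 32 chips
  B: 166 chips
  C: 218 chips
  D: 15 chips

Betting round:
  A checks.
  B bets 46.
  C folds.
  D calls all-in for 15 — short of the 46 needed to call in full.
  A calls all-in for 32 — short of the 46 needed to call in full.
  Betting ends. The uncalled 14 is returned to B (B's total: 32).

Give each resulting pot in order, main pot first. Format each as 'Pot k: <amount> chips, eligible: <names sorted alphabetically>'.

Pot 1: 45 chips, eligible: A, B, D
Pot 2: 34 chips, eligible: A, B

Derivation:
Contributions (after 14 returned to B): A=32, B=32, D=15
Folded: C
Pot levels (distinct totals of non-folded players): 15, 32
Layer 1-15: 15 each from A, B, D = 15*3 = 45 chips; eligible A, B, D
Layer 16-32: 17 each from A, B = 17*2 = 34 chips; eligible A, B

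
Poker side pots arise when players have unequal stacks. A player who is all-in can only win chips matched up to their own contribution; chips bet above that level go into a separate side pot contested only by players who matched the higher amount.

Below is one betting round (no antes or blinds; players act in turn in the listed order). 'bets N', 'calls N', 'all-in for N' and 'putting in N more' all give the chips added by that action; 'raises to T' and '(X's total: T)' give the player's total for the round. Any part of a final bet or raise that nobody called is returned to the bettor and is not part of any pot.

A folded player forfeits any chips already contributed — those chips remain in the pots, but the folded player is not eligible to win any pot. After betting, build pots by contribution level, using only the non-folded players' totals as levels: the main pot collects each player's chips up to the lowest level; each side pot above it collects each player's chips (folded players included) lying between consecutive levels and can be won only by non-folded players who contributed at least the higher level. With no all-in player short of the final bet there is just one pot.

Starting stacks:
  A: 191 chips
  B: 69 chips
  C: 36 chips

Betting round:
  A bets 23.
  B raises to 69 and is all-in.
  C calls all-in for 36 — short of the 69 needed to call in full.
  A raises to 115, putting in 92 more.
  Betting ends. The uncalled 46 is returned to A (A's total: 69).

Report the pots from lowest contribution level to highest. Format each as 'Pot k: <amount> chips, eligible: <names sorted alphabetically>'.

Contributions (after 46 returned to A): A=69, B=69, C=36
Pot levels (distinct totals of non-folded players): 36, 69
Layer 1-36: 36 each from A, B, C = 36*3 = 108 chips; eligible A, B, C
Layer 37-69: 33 each from A, B = 33*2 = 66 chips; eligible A, B

Pot 1: 108 chips, eligible: A, B, C
Pot 2: 66 chips, eligible: A, B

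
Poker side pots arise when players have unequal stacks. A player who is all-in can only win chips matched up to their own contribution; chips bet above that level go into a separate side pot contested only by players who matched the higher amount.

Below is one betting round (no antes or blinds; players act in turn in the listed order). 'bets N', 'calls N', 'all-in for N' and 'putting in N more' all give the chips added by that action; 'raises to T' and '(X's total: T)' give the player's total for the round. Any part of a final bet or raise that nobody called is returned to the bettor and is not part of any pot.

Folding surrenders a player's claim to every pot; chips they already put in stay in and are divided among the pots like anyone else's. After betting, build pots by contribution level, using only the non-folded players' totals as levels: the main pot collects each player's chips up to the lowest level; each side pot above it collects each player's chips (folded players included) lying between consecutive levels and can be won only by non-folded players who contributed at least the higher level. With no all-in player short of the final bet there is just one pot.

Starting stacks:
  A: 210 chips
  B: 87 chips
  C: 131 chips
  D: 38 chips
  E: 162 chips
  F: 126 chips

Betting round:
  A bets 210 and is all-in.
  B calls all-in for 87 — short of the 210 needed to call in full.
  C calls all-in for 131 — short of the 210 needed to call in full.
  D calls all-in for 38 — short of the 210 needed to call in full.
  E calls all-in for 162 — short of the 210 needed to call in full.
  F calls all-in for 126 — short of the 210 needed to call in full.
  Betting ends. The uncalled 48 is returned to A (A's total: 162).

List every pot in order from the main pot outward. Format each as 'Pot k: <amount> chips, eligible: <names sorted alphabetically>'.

Contributions (after 48 returned to A): A=162, B=87, C=131, D=38, E=162, F=126
Pot levels (distinct totals of non-folded players): 38, 87, 126, 131, 162
Layer 1-38: 38 each from A, B, C, D, E, F = 38*6 = 228 chips; eligible A, B, C, D, E, F
Layer 39-87: 49 each from A, B, C, E, F = 49*5 = 245 chips; eligible A, B, C, E, F
Layer 88-126: 39 each from A, C, E, F = 39*4 = 156 chips; eligible A, C, E, F
Layer 127-131: 5 each from A, C, E = 5*3 = 15 chips; eligible A, C, E
Layer 132-162: 31 each from A, E = 31*2 = 62 chips; eligible A, E

Pot 1: 228 chips, eligible: A, B, C, D, E, F
Pot 2: 245 chips, eligible: A, B, C, E, F
Pot 3: 156 chips, eligible: A, C, E, F
Pot 4: 15 chips, eligible: A, C, E
Pot 5: 62 chips, eligible: A, E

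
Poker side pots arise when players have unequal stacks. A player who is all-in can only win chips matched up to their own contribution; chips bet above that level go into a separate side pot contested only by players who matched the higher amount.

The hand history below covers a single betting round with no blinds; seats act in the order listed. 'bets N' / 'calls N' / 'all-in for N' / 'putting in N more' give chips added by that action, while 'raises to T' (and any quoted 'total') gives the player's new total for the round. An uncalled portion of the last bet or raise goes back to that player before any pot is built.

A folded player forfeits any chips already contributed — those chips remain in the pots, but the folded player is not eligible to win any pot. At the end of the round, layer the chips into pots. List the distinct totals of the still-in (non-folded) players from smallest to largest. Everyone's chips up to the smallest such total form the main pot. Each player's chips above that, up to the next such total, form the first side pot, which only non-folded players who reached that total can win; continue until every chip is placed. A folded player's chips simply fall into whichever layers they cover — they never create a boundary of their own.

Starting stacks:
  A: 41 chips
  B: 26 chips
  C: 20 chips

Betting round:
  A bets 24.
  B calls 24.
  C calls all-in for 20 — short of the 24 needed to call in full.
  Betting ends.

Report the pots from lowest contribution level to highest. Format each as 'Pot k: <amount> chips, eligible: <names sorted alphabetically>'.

Pot 1: 60 chips, eligible: A, B, C
Pot 2: 8 chips, eligible: A, B

Derivation:
Contributions: A=24, B=24, C=20
Pot levels (distinct totals of non-folded players): 20, 24
Layer 1-20: 20 each from A, B, C = 20*3 = 60 chips; eligible A, B, C
Layer 21-24: 4 each from A, B = 4*2 = 8 chips; eligible A, B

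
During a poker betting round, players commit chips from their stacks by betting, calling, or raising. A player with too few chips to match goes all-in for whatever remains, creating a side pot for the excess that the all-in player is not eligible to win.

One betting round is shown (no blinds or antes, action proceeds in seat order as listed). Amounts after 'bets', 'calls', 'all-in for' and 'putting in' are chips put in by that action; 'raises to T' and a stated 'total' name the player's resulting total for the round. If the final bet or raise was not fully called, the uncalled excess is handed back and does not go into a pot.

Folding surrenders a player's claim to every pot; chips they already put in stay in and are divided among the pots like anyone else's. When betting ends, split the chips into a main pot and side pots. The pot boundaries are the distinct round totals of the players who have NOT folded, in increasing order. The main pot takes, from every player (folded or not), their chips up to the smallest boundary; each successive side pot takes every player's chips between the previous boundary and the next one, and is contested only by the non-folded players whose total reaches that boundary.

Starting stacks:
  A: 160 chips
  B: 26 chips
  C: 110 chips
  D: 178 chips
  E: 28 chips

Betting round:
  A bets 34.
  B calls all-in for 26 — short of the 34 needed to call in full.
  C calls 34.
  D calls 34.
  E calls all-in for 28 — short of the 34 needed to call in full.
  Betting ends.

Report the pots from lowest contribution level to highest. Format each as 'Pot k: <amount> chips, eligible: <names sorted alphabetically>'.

Contributions: A=34, B=26, C=34, D=34, E=28
Pot levels (distinct totals of non-folded players): 26, 28, 34
Layer 1-26: 26 each from A, B, C, D, E = 26*5 = 130 chips; eligible A, B, C, D, E
Layer 27-28: 2 each from A, C, D, E = 2*4 = 8 chips; eligible A, C, D, E
Layer 29-34: 6 each from A, C, D = 6*3 = 18 chips; eligible A, C, D

Pot 1: 130 chips, eligible: A, B, C, D, E
Pot 2: 8 chips, eligible: A, C, D, E
Pot 3: 18 chips, eligible: A, C, D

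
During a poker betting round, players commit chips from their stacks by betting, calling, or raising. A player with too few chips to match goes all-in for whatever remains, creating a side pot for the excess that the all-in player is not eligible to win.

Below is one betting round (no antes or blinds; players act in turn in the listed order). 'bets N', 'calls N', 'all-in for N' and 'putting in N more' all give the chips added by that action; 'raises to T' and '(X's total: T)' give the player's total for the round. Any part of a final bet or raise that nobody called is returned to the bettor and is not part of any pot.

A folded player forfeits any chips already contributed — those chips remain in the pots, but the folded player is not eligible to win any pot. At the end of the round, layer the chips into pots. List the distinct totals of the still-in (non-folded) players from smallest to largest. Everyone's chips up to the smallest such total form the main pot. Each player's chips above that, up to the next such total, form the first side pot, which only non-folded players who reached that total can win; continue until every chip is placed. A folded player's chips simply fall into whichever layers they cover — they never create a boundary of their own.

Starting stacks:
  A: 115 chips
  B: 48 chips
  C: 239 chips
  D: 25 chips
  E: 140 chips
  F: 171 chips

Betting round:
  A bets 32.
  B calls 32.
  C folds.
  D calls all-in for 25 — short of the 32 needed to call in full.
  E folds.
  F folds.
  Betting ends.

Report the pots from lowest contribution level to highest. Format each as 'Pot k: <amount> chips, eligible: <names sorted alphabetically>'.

Contributions: A=32, B=32, D=25
Folded: C, E, F
Pot levels (distinct totals of non-folded players): 25, 32
Layer 1-25: 25 each from A, B, D = 25*3 = 75 chips; eligible A, B, D
Layer 26-32: 7 each from A, B = 7*2 = 14 chips; eligible A, B

Pot 1: 75 chips, eligible: A, B, D
Pot 2: 14 chips, eligible: A, B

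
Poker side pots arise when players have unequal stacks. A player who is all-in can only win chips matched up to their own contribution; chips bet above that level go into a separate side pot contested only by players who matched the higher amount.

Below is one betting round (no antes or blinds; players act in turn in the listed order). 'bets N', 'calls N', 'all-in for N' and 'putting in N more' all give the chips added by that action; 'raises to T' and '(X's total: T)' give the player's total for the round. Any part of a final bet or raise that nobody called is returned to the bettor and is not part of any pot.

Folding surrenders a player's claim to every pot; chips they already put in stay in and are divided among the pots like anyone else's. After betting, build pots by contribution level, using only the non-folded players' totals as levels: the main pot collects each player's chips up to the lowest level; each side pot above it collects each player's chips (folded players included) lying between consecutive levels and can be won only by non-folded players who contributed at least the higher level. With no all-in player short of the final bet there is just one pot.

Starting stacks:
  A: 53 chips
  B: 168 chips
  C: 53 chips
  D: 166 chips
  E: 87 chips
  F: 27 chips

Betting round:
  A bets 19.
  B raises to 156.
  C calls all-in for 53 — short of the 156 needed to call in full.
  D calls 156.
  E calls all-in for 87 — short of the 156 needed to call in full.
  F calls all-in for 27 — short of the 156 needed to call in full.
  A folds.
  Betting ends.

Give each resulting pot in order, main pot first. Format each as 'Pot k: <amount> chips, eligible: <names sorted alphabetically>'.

Pot 1: 154 chips, eligible: B, C, D, E, F
Pot 2: 104 chips, eligible: B, C, D, E
Pot 3: 102 chips, eligible: B, D, E
Pot 4: 138 chips, eligible: B, D

Derivation:
Contributions: A=19, B=156, C=53, D=156, E=87, F=27
Folded: A
Pot levels (distinct totals of non-folded players): 27, 53, 87, 156
Layer 1-27: A 19 + B 27 + C 27 + D 27 + E 27 + F 27 = 154 chips; eligible B, C, D, E, F
Layer 28-53: 26 each from B, C, D, E = 26*4 = 104 chips; eligible B, C, D, E
Layer 54-87: 34 each from B, D, E = 34*3 = 102 chips; eligible B, D, E
Layer 88-156: 69 each from B, D = 69*2 = 138 chips; eligible B, D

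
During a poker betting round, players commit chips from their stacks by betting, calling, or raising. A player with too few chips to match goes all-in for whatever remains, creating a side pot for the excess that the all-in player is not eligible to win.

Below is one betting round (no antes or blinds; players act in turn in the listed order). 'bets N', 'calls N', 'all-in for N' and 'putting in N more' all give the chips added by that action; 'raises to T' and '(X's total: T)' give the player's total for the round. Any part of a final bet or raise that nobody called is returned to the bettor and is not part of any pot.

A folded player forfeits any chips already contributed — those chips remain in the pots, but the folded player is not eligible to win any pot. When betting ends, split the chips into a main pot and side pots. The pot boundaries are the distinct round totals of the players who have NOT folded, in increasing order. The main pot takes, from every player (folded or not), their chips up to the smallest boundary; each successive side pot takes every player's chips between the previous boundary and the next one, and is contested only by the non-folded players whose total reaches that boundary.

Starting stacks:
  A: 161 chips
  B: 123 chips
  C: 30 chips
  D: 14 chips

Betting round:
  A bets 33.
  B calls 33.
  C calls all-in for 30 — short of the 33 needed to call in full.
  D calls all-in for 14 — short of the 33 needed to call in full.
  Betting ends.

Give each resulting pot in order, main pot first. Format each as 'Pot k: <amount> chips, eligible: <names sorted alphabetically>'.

Pot 1: 56 chips, eligible: A, B, C, D
Pot 2: 48 chips, eligible: A, B, C
Pot 3: 6 chips, eligible: A, B

Derivation:
Contributions: A=33, B=33, C=30, D=14
Pot levels (distinct totals of non-folded players): 14, 30, 33
Layer 1-14: 14 each from A, B, C, D = 14*4 = 56 chips; eligible A, B, C, D
Layer 15-30: 16 each from A, B, C = 16*3 = 48 chips; eligible A, B, C
Layer 31-33: 3 each from A, B = 3*2 = 6 chips; eligible A, B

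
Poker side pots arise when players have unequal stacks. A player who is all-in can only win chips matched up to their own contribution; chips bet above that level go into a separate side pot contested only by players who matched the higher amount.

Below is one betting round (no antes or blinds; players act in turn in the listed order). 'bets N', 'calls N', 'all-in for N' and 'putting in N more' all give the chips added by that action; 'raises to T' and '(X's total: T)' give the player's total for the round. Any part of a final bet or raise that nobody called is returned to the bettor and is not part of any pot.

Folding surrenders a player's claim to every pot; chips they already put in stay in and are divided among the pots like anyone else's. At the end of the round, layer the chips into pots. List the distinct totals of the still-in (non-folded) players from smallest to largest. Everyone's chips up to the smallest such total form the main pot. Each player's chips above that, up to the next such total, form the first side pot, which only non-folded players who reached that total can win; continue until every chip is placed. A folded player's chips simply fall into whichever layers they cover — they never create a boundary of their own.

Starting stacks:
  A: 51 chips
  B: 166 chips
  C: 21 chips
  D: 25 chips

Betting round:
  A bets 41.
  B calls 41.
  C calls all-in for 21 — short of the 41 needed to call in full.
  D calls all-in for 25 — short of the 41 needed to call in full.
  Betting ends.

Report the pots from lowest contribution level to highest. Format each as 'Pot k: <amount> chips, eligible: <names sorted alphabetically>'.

Pot 1: 84 chips, eligible: A, B, C, D
Pot 2: 12 chips, eligible: A, B, D
Pot 3: 32 chips, eligible: A, B

Derivation:
Contributions: A=41, B=41, C=21, D=25
Pot levels (distinct totals of non-folded players): 21, 25, 41
Layer 1-21: 21 each from A, B, C, D = 21*4 = 84 chips; eligible A, B, C, D
Layer 22-25: 4 each from A, B, D = 4*3 = 12 chips; eligible A, B, D
Layer 26-41: 16 each from A, B = 16*2 = 32 chips; eligible A, B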